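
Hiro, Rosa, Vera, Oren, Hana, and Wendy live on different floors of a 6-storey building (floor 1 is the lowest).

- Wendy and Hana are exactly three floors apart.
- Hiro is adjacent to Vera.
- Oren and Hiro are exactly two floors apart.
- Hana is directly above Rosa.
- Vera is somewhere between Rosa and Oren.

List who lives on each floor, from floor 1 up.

Rosa, Hana, Vera, Hiro, Wendy, Oren

From clues 1–3: Hiro is in {2,3,4,5}.
From clues 1–4: Hiro is in {2,4}.
From clues 1–5: Rosa → floor 1, Hana → floor 2, Vera → floor 3, Hiro → floor 4, Wendy → floor 5, Oren → floor 6.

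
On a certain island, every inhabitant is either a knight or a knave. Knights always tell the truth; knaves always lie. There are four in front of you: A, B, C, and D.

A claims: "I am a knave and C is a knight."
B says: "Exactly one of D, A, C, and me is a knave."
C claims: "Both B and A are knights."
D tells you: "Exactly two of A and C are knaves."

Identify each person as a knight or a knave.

Consider A. Suppose A is a knight.
Then A's own statement would have to be true, but it can't be — contradiction.
So A is a knave.
With that fixed, C's statement is false, so C is a knave.
With that fixed, D's statement is true, so D is a knight.
With that fixed, B's statement is false, so B is a knave.

A: knave, B: knave, C: knave, D: knight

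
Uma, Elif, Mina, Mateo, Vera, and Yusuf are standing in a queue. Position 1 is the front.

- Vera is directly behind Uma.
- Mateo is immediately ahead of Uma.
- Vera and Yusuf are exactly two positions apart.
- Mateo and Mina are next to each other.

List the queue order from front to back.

From clue 1: Uma is in {1,2,3,4,5}.
From clues 1–2: Uma is in {2,3,4,5}.
From clues 1–3: Uma is in {2,3}.
From clues 1–4: Mina → position 1, Mateo → position 2, Uma → position 3, Vera → position 4, Elif → position 5, Yusuf → position 6.

Mina, Mateo, Uma, Vera, Elif, Yusuf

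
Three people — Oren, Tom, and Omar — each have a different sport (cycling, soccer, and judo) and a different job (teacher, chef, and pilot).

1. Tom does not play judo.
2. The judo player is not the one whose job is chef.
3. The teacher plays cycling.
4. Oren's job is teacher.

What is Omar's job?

pilot

With clues 1–4, chef and teacher are impossible for Omar's job.
That leaves pilot.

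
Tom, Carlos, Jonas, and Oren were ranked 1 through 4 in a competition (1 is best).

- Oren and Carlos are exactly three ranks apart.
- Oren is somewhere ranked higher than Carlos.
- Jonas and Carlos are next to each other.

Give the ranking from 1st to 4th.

From clue 1: Tom is in {2,3}.
From clues 1–2: Oren → rank 1, Carlos → rank 4.
From clues 1–3: Tom → rank 2, Jonas → rank 3.

Oren, Tom, Jonas, Carlos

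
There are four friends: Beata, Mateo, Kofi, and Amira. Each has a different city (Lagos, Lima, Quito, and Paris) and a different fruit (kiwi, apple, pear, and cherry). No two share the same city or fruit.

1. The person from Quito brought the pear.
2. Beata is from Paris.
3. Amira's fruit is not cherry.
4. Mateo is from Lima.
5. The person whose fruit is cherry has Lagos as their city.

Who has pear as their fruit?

With clues 1–2, Beata is impossible for the one with fruit pear.
With clues 1–4, Mateo is impossible for the one with fruit pear.
With clues 1–5, Kofi is impossible for the one with fruit pear.
That leaves Amira.

Amira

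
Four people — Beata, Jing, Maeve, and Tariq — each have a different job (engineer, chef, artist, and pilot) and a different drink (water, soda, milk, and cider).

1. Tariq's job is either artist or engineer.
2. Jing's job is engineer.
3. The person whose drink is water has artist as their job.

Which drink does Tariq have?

water

With clues 1–3, cider, milk, and soda are impossible for Tariq's drink.
That leaves water.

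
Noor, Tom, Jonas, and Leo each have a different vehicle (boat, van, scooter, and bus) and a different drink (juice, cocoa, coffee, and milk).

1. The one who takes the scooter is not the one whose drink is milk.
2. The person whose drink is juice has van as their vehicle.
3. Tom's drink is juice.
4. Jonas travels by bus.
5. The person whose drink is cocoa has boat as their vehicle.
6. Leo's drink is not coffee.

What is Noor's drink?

With clues 1–3, juice is impossible for Noor's drink.
With clues 1–5, milk is impossible for Noor's drink.
With clues 1–6, cocoa is impossible for Noor's drink.
That leaves coffee.

coffee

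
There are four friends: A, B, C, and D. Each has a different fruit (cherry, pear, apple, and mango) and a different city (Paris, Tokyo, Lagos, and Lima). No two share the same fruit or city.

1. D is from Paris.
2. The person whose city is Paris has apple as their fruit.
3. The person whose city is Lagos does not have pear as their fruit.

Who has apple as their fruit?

D

With clues 1–2, A, B, and C are impossible for the one with fruit apple.
That leaves D.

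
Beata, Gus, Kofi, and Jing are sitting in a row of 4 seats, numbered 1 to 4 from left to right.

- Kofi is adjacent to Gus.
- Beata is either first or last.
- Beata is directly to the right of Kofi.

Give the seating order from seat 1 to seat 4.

Jing, Gus, Kofi, Beata

From clues 1–2: Beata is in {1,4}.
From clues 1–3: Jing → seat 1, Gus → seat 2, Kofi → seat 3, Beata → seat 4.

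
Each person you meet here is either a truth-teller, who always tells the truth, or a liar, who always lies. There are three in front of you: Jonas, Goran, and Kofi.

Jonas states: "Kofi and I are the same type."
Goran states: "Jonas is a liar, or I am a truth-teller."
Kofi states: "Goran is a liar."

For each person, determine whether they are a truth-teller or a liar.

Jonas: truth-teller, Goran: liar, Kofi: truth-teller

Consider Jonas. Suppose Jonas is a liar.
Then no assignment of the remaining roles makes every statement match its speaker's type — contradiction.
So Jonas is a truth-teller.
Consider Goran. Suppose Goran is a truth-teller.
Then no assignment of the remaining roles makes every statement match its speaker's type — contradiction.
So Goran is a liar.
With that fixed, Kofi's statement is true, so Kofi is a truth-teller.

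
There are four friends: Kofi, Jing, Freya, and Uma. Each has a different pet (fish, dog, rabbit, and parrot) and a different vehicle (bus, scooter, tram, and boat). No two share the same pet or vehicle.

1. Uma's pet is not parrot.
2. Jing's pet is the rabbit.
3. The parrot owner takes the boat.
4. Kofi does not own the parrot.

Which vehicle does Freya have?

boat

With clues 1–4, bus, scooter, and tram are impossible for Freya's vehicle.
That leaves boat.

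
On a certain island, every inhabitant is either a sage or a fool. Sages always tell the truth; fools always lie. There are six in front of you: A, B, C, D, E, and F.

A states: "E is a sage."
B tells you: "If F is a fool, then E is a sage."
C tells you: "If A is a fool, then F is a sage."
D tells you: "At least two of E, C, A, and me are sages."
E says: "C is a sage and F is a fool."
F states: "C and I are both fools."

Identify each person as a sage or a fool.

A: sage, B: sage, C: sage, D: sage, E: sage, F: fool

Consider A. Suppose A is a fool.
Then no assignment of the remaining roles makes every statement match its speaker's type — contradiction.
So A is a sage.
With that fixed, C's statement is true, so C is a sage.
With that fixed, D's statement is true, so D is a sage.
With that fixed, F's statement is false, so F is a fool.
With that fixed, E's statement is true, so E is a sage.
With that fixed, B's statement is true, so B is a sage.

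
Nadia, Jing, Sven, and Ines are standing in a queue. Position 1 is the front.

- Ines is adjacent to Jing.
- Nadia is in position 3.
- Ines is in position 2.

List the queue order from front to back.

From clues 1–2: Nadia → position 3, Sven → position 4.
From clues 1–3: Jing → position 1, Ines → position 2.

Jing, Ines, Nadia, Sven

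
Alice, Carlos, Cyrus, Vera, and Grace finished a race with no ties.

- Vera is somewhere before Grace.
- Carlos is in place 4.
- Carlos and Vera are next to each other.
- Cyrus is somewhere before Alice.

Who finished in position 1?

Cyrus

With clue 1, Grace is ruled out for place 1.
With clues 1–2, Carlos is ruled out for place 1.
With clues 1–3, Vera is ruled out for place 1.
With clues 1–4, Alice is ruled out for place 1.
So place 1 is Cyrus.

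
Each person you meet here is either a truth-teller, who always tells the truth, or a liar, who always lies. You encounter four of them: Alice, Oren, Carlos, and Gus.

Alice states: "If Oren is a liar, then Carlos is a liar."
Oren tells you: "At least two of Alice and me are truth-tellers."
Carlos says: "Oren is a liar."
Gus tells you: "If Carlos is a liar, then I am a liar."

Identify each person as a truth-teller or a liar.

Alice: liar, Oren: liar, Carlos: truth-teller, Gus: truth-teller

Consider Alice. Suppose Alice is a truth-teller.
Then no assignment of the remaining roles makes every statement match its speaker's type — contradiction.
So Alice is a liar.
With that fixed, Oren's statement is false, so Oren is a liar.
With that fixed, Carlos's statement is true, so Carlos is a truth-teller.
With that fixed, Gus's statement is true, so Gus is a truth-teller.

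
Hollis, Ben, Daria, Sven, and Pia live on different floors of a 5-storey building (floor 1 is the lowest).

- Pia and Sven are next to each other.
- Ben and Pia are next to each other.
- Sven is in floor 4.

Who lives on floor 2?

Ben

With clues 1–3, Daria, Hollis, Pia, and Sven are ruled out for floor 2.
So floor 2 is Ben.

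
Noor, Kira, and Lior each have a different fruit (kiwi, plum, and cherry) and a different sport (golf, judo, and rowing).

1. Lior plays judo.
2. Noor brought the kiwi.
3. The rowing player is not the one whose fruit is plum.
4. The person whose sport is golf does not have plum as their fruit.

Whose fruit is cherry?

Kira

With clues 1–2, Noor is impossible for the one with fruit cherry.
With clues 1–4, Lior is impossible for the one with fruit cherry.
That leaves Kira.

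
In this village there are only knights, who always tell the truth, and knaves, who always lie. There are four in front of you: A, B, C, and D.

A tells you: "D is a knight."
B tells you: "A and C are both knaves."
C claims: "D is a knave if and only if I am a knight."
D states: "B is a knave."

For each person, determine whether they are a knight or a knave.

A: knave, B: knight, C: knave, D: knave

Consider A. Suppose A is a knight.
Then no assignment of the remaining roles makes every statement match its speaker's type — contradiction.
So A is a knave.
Consider B. Suppose B is a knave.
Then no assignment of the remaining roles makes every statement match its speaker's type — contradiction.
So B is a knight.
With that fixed, D's statement is false, so D is a knave.
Consider C. Suppose C is a knight.
Then B's statement comes out false, contradicting B being a knight.
So C is a knave.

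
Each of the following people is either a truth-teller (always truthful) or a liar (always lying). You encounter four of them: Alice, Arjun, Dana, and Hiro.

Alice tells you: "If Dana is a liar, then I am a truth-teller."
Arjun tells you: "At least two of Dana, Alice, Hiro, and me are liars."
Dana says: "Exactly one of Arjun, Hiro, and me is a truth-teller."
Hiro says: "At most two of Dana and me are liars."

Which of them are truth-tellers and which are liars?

Alice: liar, Arjun: truth-teller, Dana: liar, Hiro: truth-teller

Regardless of anyone's role, Hiro's statement is true, so Hiro is a truth-teller.
Consider Alice. Suppose Alice is a truth-teller.
Then no assignment of the remaining roles makes every statement match its speaker's type — contradiction.
So Alice is a liar.
Consider Arjun. Suppose Arjun is a liar.
Then Arjun's own statement would have to be false, but it can't be — contradiction.
So Arjun is a truth-teller.
With that fixed, Dana's statement is false, so Dana is a liar.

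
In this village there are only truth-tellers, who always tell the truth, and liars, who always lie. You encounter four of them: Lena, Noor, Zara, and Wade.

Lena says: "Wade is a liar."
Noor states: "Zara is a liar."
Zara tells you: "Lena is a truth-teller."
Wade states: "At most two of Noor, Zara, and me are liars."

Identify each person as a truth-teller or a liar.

Lena: liar, Noor: truth-teller, Zara: liar, Wade: truth-teller

Consider Lena. Suppose Lena is a truth-teller.
Then no assignment of the remaining roles makes every statement match its speaker's type — contradiction.
So Lena is a liar.
With that fixed, Zara's statement is false, so Zara is a liar.
With that fixed, Noor's statement is true, so Noor is a truth-teller.
With that fixed, Wade's statement is true, so Wade is a truth-teller.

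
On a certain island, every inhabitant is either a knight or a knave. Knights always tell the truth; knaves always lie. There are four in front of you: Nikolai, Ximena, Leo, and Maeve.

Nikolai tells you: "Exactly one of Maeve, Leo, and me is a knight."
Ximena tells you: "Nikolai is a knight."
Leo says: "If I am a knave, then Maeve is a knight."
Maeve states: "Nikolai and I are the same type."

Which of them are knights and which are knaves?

Consider Nikolai. Suppose Nikolai is a knave.
Then whichever role Maeve has, Maeve's statement has the wrong truth value — contradiction.
So Nikolai is a knight.
With that fixed, Ximena's statement is true, so Ximena is a knight.
Consider Leo. Suppose Leo is a knight.
Then Nikolai's statement comes out false, contradicting Nikolai being a knight.
So Leo is a knave.
Consider Maeve. Suppose Maeve is a knight.
Then Nikolai's statement comes out false, contradicting Nikolai being a knight.
So Maeve is a knave.

Nikolai: knight, Ximena: knight, Leo: knave, Maeve: knave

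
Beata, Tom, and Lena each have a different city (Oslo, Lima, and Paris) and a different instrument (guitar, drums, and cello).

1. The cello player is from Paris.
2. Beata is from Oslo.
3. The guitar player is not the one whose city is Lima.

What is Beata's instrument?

guitar

With clues 1–2, cello is impossible for Beata's instrument.
With clues 1–3, drums is impossible for Beata's instrument.
That leaves guitar.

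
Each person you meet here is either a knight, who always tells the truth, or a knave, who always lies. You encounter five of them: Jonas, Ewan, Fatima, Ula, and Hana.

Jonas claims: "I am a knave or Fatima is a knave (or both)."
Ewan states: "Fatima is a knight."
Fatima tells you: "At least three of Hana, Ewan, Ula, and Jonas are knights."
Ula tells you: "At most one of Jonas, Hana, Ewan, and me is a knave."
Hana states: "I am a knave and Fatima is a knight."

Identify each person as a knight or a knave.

Consider Jonas. Suppose Jonas is a knave.
Then Jonas's own statement would have to be false, but it can't be — contradiction.
So Jonas is a knight.
Consider Ewan. Suppose Ewan is a knight.
Then no assignment of the remaining roles makes every statement match its speaker's type — contradiction.
So Ewan is a knave.
Consider Fatima. Suppose Fatima is a knight.
Then Jonas's statement comes out false, contradicting Jonas being a knight.
So Fatima is a knave.
With that fixed, Hana's statement is false, so Hana is a knave.
With that fixed, Ula's statement is false, so Ula is a knave.

Jonas: knight, Ewan: knave, Fatima: knave, Ula: knave, Hana: knave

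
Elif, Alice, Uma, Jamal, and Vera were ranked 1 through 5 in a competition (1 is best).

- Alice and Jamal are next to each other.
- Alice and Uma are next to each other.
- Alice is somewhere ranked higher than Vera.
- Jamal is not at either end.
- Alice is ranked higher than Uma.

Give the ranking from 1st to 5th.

From clues 1–2: Alice is in {2,3,4}.
From clues 1–3: Alice is in {2,3}.
From clues 1–5: Elif → rank 1, Jamal → rank 2, Alice → rank 3, Uma → rank 4, Vera → rank 5.

Elif, Jamal, Alice, Uma, Vera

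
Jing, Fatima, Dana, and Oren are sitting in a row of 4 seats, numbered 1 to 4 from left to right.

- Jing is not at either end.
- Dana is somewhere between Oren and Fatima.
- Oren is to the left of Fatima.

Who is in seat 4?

With clue 1, Jing is ruled out for seat 4.
With clues 1–2, Dana is ruled out for seat 4.
With clues 1–3, Oren is ruled out for seat 4.
So seat 4 is Fatima.

Fatima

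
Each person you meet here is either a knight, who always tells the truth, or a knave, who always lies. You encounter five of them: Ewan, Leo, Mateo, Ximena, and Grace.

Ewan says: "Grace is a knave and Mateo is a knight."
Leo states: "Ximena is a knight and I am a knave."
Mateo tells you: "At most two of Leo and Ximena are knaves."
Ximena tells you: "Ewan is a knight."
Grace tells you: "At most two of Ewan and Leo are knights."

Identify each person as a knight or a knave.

Ewan: knave, Leo: knave, Mateo: knight, Ximena: knave, Grace: knight

Regardless of anyone's role, Mateo's statement is true, so Mateo is a knight.
With that fixed, Grace's statement is true, so Grace is a knight.
With that fixed, Ewan's statement is false, so Ewan is a knave.
With that fixed, Ximena's statement is false, so Ximena is a knave.
With that fixed, Leo's statement is false, so Leo is a knave.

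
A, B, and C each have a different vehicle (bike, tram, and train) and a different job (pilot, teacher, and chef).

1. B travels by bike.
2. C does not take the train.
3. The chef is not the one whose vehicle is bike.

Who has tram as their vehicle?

Clue 1 rules out B for the one with vehicle tram.
With clues 1–2, A is impossible for the one with vehicle tram.
That leaves C.

C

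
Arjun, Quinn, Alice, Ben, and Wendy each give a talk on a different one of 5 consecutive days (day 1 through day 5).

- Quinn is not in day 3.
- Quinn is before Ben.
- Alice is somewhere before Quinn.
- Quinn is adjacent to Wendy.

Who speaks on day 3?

Wendy

With clue 1, Quinn is ruled out for day 3.
With clues 1–4, Alice, Arjun, and Ben are ruled out for day 3.
So day 3 is Wendy.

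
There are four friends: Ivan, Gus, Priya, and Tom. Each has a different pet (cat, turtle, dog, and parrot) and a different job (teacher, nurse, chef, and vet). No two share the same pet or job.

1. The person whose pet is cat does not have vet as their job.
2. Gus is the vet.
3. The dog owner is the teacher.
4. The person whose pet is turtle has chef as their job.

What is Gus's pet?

parrot

With clues 1–2, cat is impossible for Gus's pet.
With clues 1–3, dog is impossible for Gus's pet.
With clues 1–4, turtle is impossible for Gus's pet.
That leaves parrot.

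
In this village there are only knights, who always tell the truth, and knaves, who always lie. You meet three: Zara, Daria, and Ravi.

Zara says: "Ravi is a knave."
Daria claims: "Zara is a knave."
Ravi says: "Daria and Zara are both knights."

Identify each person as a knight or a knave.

Consider Zara. Suppose Zara is a knave.
Then no assignment of the remaining roles makes every statement match its speaker's type — contradiction.
So Zara is a knight.
With that fixed, Daria's statement is false, so Daria is a knave.
With that fixed, Ravi's statement is false, so Ravi is a knave.

Zara: knight, Daria: knave, Ravi: knave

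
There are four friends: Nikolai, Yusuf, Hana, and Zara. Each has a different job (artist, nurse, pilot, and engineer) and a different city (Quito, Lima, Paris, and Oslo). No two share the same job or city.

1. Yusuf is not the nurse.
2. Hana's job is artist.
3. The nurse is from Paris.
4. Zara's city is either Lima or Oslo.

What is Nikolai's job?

nurse

With clues 1–2, artist is impossible for Nikolai's job.
With clues 1–4, engineer and pilot are impossible for Nikolai's job.
That leaves nurse.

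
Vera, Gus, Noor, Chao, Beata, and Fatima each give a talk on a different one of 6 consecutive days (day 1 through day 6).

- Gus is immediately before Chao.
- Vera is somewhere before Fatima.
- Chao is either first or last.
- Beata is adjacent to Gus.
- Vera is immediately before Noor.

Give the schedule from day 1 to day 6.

From clue 1: Gus is in {1,2,3,4,5}.
From clues 1–2: Vera is in {1,2,3,4,5}.
From clues 1–3: Gus → day 5, Chao → day 6.
From clues 1–4: Beata → day 4.
From clues 1–5: Vera → day 1, Noor → day 2, Fatima → day 3.

Vera, Noor, Fatima, Beata, Gus, Chao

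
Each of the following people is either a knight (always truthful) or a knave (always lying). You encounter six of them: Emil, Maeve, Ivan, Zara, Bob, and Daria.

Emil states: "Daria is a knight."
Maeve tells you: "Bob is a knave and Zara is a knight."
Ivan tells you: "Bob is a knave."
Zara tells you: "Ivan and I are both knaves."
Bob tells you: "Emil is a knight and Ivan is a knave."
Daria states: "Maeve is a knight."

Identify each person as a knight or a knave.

Consider Emil. Suppose Emil is a knight.
Then no assignment of the remaining roles makes every statement match its speaker's type — contradiction.
So Emil is a knave.
With that fixed, Bob's statement is false, so Bob is a knave.
With that fixed, Ivan's statement is true, so Ivan is a knight.
With that fixed, Zara's statement is false, so Zara is a knave.
With that fixed, Maeve's statement is false, so Maeve is a knave.
With that fixed, Daria's statement is false, so Daria is a knave.

Emil: knave, Maeve: knave, Ivan: knight, Zara: knave, Bob: knave, Daria: knave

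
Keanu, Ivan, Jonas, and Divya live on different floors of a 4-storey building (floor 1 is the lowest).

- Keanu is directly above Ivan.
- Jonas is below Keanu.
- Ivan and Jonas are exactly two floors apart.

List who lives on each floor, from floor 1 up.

Jonas, Divya, Ivan, Keanu

From clue 1: Keanu is in {2,3,4}.
From clues 1–2: Keanu is in {3,4}.
From clues 1–3: Jonas → floor 1, Divya → floor 2, Ivan → floor 3, Keanu → floor 4.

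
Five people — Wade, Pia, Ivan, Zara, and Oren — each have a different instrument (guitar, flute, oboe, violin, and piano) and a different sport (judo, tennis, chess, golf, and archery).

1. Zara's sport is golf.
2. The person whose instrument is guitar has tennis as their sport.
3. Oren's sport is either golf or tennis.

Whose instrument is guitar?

Oren

With clues 1–2, Zara is impossible for the one with instrument guitar.
With clues 1–3, Ivan, Pia, and Wade are impossible for the one with instrument guitar.
That leaves Oren.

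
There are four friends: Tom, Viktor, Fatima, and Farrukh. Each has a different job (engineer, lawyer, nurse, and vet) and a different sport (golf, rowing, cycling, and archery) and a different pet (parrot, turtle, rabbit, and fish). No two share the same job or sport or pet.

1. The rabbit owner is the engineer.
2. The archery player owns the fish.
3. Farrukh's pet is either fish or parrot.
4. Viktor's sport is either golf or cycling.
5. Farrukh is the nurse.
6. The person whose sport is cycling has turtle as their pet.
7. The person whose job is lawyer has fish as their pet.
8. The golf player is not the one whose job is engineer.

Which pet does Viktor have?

With clues 1–4, fish is impossible for Viktor's pet.
With clues 1–7, parrot is impossible for Viktor's pet.
With clues 1–8, rabbit is impossible for Viktor's pet.
That leaves turtle.

turtle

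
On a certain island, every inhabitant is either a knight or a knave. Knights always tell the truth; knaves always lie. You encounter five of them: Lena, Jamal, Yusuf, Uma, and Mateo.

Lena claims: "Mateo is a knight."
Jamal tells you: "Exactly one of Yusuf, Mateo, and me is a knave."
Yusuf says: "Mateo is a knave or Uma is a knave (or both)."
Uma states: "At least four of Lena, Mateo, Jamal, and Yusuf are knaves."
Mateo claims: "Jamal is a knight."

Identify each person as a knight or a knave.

Lena: knave, Jamal: knave, Yusuf: knight, Uma: knave, Mateo: knave

Consider Lena. Suppose Lena is a knight.
Then no assignment of the remaining roles makes every statement match its speaker's type — contradiction.
So Lena is a knave.
Consider Jamal. Suppose Jamal is a knight.
Then no assignment of the remaining roles makes every statement match its speaker's type — contradiction.
So Jamal is a knave.
With that fixed, Mateo's statement is false, so Mateo is a knave.
With that fixed, Yusuf's statement is true, so Yusuf is a knight.
With that fixed, Uma's statement is false, so Uma is a knave.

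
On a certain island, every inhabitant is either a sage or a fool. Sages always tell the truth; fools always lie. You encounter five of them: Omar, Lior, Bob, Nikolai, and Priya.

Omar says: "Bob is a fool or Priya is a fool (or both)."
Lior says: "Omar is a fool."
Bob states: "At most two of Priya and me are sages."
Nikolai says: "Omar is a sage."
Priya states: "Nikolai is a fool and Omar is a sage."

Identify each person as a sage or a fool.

Omar: sage, Lior: fool, Bob: sage, Nikolai: sage, Priya: fool

Regardless of anyone's role, Bob's statement is true, so Bob is a sage.
Consider Omar. Suppose Omar is a fool.
Then no assignment of the remaining roles makes every statement match its speaker's type — contradiction.
So Omar is a sage.
With that fixed, Lior's statement is false, so Lior is a fool.
With that fixed, Nikolai's statement is true, so Nikolai is a sage.
With that fixed, Priya's statement is false, so Priya is a fool.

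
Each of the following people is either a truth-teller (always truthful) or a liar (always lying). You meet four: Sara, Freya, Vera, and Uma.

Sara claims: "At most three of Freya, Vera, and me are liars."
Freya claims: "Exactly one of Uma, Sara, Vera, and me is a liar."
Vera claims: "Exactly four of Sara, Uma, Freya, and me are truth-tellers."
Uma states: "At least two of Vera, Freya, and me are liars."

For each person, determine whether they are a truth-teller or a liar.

Regardless of anyone's role, Sara's statement is true, so Sara is a truth-teller.
Consider Freya. Suppose Freya is a truth-teller.
Then no assignment of the remaining roles makes every statement match its speaker's type — contradiction.
So Freya is a liar.
With that fixed, Vera's statement is false, so Vera is a liar.
With that fixed, Uma's statement is true, so Uma is a truth-teller.

Sara: truth-teller, Freya: liar, Vera: liar, Uma: truth-teller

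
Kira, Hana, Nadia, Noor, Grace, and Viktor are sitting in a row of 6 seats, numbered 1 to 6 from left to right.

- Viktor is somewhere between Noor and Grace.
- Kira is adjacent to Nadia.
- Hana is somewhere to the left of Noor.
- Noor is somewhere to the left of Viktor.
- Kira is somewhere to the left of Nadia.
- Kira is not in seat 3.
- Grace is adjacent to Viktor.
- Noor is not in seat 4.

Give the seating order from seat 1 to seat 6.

Hana, Noor, Viktor, Grace, Kira, Nadia

From clue 1: Viktor is in {2,3,4,5}.
From clues 1–3: Noor is in {2,4,6}.
From clues 1–4: Hana is in {1,3}.
From clues 1–8: Hana → seat 1, Noor → seat 2, Viktor → seat 3, Grace → seat 4, Kira → seat 5, Nadia → seat 6.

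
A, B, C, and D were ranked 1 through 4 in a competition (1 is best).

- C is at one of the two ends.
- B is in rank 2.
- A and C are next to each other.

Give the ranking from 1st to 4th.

From clue 1: C is in {1,4}.
From clues 1–2: B → rank 2.
From clues 1–3: D → rank 1, A → rank 3, C → rank 4.

D, B, A, C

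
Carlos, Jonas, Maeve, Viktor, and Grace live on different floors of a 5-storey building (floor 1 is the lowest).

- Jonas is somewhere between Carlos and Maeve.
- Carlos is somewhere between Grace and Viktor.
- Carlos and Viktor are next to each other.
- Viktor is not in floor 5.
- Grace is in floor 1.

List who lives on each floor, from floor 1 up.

Grace, Carlos, Viktor, Jonas, Maeve

From clue 1: Jonas is in {2,3,4}.
From clues 1–2: Carlos is in {2,4}.
From clues 1–5: Grace → floor 1, Carlos → floor 2, Viktor → floor 3, Jonas → floor 4, Maeve → floor 5.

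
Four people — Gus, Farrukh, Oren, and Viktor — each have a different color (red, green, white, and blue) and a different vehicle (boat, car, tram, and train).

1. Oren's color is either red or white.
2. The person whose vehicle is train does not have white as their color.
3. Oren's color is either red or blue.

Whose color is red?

With clues 1–3, Farrukh, Gus, and Viktor are impossible for the one with color red.
That leaves Oren.

Oren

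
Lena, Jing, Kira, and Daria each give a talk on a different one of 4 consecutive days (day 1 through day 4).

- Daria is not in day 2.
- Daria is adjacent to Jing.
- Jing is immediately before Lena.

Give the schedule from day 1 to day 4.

From clue 1: Daria is in {1,3,4}.
From clues 1–2: Jing is in {2,3,4}.
From clues 1–3: Daria → day 1, Jing → day 2, Lena → day 3, Kira → day 4.

Daria, Jing, Lena, Kira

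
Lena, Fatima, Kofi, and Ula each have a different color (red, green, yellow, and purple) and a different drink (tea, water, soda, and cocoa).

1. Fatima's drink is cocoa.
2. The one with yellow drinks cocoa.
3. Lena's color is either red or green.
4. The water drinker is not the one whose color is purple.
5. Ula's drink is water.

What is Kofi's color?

purple

With clues 1–2, yellow is impossible for Kofi's color.
With clues 1–5, green and red are impossible for Kofi's color.
That leaves purple.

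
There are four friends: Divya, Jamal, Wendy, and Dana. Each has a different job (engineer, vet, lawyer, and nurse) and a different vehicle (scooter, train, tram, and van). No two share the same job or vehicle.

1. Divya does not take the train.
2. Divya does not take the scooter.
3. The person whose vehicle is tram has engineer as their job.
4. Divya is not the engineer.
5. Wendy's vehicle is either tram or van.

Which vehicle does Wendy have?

With clues 1–4, van is impossible for Wendy's vehicle.
With clues 1–5, scooter and train are impossible for Wendy's vehicle.
That leaves tram.

tram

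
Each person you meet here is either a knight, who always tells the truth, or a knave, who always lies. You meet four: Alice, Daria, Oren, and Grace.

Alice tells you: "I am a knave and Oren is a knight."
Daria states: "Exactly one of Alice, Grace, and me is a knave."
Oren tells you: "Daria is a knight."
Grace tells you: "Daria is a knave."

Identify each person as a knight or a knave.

Consider Alice. Suppose Alice is a knight.
Then Alice's own statement would have to be true, but it can't be — contradiction.
So Alice is a knave.
Consider Daria. Suppose Daria is a knight.
Then no assignment of the remaining roles makes every statement match its speaker's type — contradiction.
So Daria is a knave.
With that fixed, Oren's statement is false, so Oren is a knave.
With that fixed, Grace's statement is true, so Grace is a knight.

Alice: knave, Daria: knave, Oren: knave, Grace: knight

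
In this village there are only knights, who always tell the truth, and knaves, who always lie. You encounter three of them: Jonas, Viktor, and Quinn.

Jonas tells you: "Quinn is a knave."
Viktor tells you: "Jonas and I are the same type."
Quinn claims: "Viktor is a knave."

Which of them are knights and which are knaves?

Jonas: knight, Viktor: knight, Quinn: knave

Consider Jonas. Suppose Jonas is a knave.
Then whichever role Viktor has, Viktor's statement has the wrong truth value — contradiction.
So Jonas is a knight.
Consider Viktor. Suppose Viktor is a knave.
Then no assignment of the remaining roles makes every statement match its speaker's type — contradiction.
So Viktor is a knight.
With that fixed, Quinn's statement is false, so Quinn is a knave.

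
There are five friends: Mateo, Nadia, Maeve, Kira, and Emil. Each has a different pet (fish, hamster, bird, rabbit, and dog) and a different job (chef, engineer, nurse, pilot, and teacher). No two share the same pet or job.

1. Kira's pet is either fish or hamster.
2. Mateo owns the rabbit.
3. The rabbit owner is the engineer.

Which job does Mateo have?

engineer

With clues 1–3, chef, nurse, pilot, and teacher are impossible for Mateo's job.
That leaves engineer.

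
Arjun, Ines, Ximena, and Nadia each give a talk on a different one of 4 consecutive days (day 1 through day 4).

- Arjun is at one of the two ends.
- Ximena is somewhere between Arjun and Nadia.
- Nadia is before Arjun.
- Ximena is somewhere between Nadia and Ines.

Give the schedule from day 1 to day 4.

From clue 1: Arjun is in {1,4}.
From clues 1–3: Arjun → day 4.
From clues 1–4: Nadia → day 1, Ximena → day 2, Ines → day 3.

Nadia, Ximena, Ines, Arjun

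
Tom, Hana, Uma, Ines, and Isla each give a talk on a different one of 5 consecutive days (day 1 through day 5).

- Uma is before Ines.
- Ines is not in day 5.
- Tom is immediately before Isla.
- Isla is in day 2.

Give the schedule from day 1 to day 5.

From clue 1: Uma is in {1,2,3,4}.
From clues 1–2: Uma is in {1,2,3}.
From clues 1–4: Tom → day 1, Isla → day 2, Uma → day 3, Ines → day 4, Hana → day 5.

Tom, Isla, Uma, Ines, Hana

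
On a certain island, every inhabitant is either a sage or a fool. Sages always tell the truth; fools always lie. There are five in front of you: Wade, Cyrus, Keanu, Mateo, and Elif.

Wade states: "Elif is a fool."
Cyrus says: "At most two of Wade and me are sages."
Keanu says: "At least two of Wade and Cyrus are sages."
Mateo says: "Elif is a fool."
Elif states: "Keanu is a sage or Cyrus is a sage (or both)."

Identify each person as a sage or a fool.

Regardless of anyone's role, Cyrus's statement is true, so Cyrus is a sage.
With that fixed, Elif's statement is true, so Elif is a sage.
With that fixed, Wade's statement is false, so Wade is a fool.
With that fixed, Keanu's statement is false, so Keanu is a fool.
With that fixed, Mateo's statement is false, so Mateo is a fool.

Wade: fool, Cyrus: sage, Keanu: fool, Mateo: fool, Elif: sage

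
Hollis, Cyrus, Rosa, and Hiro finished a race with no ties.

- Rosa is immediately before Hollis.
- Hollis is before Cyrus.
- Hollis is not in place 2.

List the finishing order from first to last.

From clue 1: Hollis is in {2,3,4}.
From clues 1–2: Hollis is in {2,3}.
From clues 1–3: Hiro → place 1, Rosa → place 2, Hollis → place 3, Cyrus → place 4.

Hiro, Rosa, Hollis, Cyrus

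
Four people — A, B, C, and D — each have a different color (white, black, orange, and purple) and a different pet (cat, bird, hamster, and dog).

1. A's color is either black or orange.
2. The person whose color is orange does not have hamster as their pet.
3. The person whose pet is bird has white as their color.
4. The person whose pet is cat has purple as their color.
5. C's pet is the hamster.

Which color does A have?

orange

Clue 1 rules out purple and white for A's color.
With clues 1–5, black is impossible for A's color.
That leaves orange.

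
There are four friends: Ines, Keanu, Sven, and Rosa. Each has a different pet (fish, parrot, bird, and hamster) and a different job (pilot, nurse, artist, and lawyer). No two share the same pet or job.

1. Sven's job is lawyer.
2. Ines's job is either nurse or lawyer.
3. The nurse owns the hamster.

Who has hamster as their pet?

With clues 1–3, Keanu, Rosa, and Sven are impossible for the one with pet hamster.
That leaves Ines.

Ines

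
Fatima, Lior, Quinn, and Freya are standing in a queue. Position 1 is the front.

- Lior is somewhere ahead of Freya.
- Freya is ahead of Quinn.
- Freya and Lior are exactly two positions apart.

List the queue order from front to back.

From clue 1: Lior is in {1,2,3}.
From clues 1–2: Lior is in {1,2}.
From clues 1–3: Lior → position 1, Fatima → position 2, Freya → position 3, Quinn → position 4.

Lior, Fatima, Freya, Quinn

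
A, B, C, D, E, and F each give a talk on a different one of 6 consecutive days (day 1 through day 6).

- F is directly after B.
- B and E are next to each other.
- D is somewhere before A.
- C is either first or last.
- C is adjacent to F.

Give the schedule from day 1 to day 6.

From clue 1: B is in {1,2,3,4,5}.
From clues 1–2: B is in {2,3,4,5}.
From clues 1–3: A is in {2,3,5,6}.
From clues 1–4: C is in {1,6}.
From clues 1–5: D → day 1, A → day 2, E → day 3, B → day 4, F → day 5, C → day 6.

D, A, E, B, F, C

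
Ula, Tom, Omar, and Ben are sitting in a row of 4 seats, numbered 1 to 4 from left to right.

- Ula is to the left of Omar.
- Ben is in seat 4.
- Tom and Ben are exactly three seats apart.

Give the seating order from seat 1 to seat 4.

From clue 1: Ula is in {1,2,3}.
From clues 1–2: Ben → seat 4.
From clues 1–3: Tom → seat 1, Ula → seat 2, Omar → seat 3.

Tom, Ula, Omar, Ben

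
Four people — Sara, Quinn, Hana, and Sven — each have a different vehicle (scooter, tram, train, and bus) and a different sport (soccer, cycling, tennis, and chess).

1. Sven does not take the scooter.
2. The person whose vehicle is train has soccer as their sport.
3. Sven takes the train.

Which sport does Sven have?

With clues 1–3, chess, cycling, and tennis are impossible for Sven's sport.
That leaves soccer.

soccer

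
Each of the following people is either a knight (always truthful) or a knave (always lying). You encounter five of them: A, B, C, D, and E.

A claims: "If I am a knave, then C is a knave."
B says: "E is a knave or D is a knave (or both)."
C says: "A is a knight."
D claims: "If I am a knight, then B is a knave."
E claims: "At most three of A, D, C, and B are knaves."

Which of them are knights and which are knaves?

A: knight, B: knave, C: knight, D: knight, E: knight

Consider A. Suppose A is a knave.
Then no assignment of the remaining roles makes every statement match its speaker's type — contradiction.
So A is a knight.
With that fixed, C's statement is true, so C is a knight.
With that fixed, E's statement is true, so E is a knight.
Consider B. Suppose B is a knight.
Then whichever role D has, D's statement has the wrong truth value — contradiction.
So B is a knave.
With that fixed, D's statement is true, so D is a knight.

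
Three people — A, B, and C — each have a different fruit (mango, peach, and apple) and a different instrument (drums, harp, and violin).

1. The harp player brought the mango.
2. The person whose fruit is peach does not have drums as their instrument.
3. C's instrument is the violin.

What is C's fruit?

With clues 1–3, apple and mango are impossible for C's fruit.
That leaves peach.

peach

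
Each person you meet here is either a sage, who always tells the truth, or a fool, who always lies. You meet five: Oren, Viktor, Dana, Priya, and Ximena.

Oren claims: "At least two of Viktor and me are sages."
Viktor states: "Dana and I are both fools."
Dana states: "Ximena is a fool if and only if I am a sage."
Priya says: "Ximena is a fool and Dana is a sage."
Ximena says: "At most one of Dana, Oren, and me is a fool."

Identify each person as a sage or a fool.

Oren: fool, Viktor: fool, Dana: sage, Priya: sage, Ximena: fool

Consider Oren. Suppose Oren is a sage.
Then no assignment of the remaining roles makes every statement match its speaker's type — contradiction.
So Oren is a fool.
Consider Viktor. Suppose Viktor is a sage.
Then Viktor's own statement would have to be true, but it can't be — contradiction.
So Viktor is a fool.
Consider Dana. Suppose Dana is a fool.
Then Viktor's statement comes out true, contradicting Viktor being a fool.
So Dana is a sage.
Consider Priya. Suppose Priya is a fool.
Then no assignment of the remaining roles makes every statement match its speaker's type — contradiction.
So Priya is a sage.
Consider Ximena. Suppose Ximena is a sage.
Then Dana's statement comes out false, contradicting Dana being a sage.
So Ximena is a fool.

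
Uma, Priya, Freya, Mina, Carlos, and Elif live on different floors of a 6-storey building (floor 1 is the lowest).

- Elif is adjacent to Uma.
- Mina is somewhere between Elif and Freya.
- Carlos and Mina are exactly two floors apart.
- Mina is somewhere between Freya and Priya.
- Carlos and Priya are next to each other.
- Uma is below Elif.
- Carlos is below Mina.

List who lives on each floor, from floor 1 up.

From clues 1–2: Mina is in {2,3,4,5}.
From clues 1–3: Priya is in {1,3,4,6}.
From clues 1–5: Priya is in {3,4}.
From clues 1–6: Uma is in {1,5}.
From clues 1–7: Uma → floor 1, Elif → floor 2, Carlos → floor 3, Priya → floor 4, Mina → floor 5, Freya → floor 6.

Uma, Elif, Carlos, Priya, Mina, Freya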